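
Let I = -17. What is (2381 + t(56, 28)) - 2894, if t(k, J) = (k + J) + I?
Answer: -446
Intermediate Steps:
t(k, J) = -17 + J + k (t(k, J) = (k + J) - 17 = (J + k) - 17 = -17 + J + k)
(2381 + t(56, 28)) - 2894 = (2381 + (-17 + 28 + 56)) - 2894 = (2381 + 67) - 2894 = 2448 - 2894 = -446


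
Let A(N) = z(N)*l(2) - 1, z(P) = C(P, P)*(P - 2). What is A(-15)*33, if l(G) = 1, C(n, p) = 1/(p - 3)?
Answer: -11/6 ≈ -1.8333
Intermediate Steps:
C(n, p) = 1/(-3 + p)
z(P) = (-2 + P)/(-3 + P) (z(P) = (P - 2)/(-3 + P) = (-2 + P)/(-3 + P))
A(N) = -1 + (-2 + N)/(-3 + N) (A(N) = ((-2 + N)/(-3 + N))*1 - 1 = (-2 + N)/(-3 + N) - 1 = -1 + (-2 + N)/(-3 + N))
A(-15)*33 = 33/(-3 - 15) = 33/(-18) = -1/18*33 = -11/6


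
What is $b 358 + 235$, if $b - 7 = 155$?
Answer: $58231$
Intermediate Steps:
$b = 162$ ($b = 7 + 155 = 162$)
$b 358 + 235 = 162 \cdot 358 + 235 = 57996 + 235 = 58231$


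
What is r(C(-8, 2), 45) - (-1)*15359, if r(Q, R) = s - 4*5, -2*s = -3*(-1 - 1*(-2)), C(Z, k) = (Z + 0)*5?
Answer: 30681/2 ≈ 15341.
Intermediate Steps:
C(Z, k) = 5*Z (C(Z, k) = Z*5 = 5*Z)
s = 3/2 (s = -(-3)*(-1 - 1*(-2))/2 = -(-3)*(-1 + 2)/2 = -(-3)/2 = -1/2*(-3) = 3/2 ≈ 1.5000)
r(Q, R) = -37/2 (r(Q, R) = 3/2 - 4*5 = 3/2 - 20 = -37/2)
r(C(-8, 2), 45) - (-1)*15359 = -37/2 - (-1)*15359 = -37/2 - 1*(-15359) = -37/2 + 15359 = 30681/2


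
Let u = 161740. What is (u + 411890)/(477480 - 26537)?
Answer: 573630/450943 ≈ 1.2721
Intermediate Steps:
(u + 411890)/(477480 - 26537) = (161740 + 411890)/(477480 - 26537) = 573630/450943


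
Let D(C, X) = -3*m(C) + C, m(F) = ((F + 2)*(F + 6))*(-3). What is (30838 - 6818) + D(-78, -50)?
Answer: 73190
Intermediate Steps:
m(F) = -3*(2 + F)*(6 + F) (m(F) = ((2 + F)*(6 + F))*(-3) = -3*(2 + F)*(6 + F))
D(C, X) = 108 + 9*C**2 + 73*C (D(C, X) = -3*(-36 - 24*C - 3*C**2) + C = (108 + 9*C**2 + 72*C) + C = 108 + 9*C**2 + 73*C)
(30838 - 6818) + D(-78, -50) = (30838 - 6818) + (108 + 9*(-78)**2 + 73*(-78)) = 24020 + (108 + 9*6084 - 5694) = 24020 + (108 + 54756 - 5694) = 24020 + 49170 = 73190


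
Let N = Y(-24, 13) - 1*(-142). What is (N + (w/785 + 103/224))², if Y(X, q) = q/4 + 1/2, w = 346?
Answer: 664971380387521/30919705600 ≈ 21506.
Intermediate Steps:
Y(X, q) = ½ + q/4 (Y(X, q) = q*(¼) + 1*(½) = q/4 + ½ = ½ + q/4)
N = 583/4 (N = (½ + (¼)*13) - 1*(-142) = (½ + 13/4) + 142 = 15/4 + 142 = 583/4 ≈ 145.75)
(N + (w/785 + 103/224))² = (583/4 + (346/785 + 103/224))² = (583/4 + 158359/175840)² = (25787039/175840)² = 664971380387521/30919705600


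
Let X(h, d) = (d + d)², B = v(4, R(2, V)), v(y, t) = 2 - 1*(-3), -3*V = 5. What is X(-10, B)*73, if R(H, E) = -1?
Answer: 7300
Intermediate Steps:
V = -5/3 (V = -⅓*5 = -5/3 ≈ -1.6667)
v(y, t) = 5 (v(y, t) = 2 + 3 = 5)
B = 5
X(h, d) = 4*d² (X(h, d) = (2*d)² = 4*d²)
X(-10, B)*73 = (4*5²)*73 = (4*25)*73 = 100*73 = 7300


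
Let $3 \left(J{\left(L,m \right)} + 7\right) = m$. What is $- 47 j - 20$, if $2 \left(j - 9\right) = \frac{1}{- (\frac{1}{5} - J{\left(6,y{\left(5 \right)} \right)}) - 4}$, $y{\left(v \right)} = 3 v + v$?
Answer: $- \frac{59543}{136} \approx -437.82$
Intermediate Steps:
$y{\left(v \right)} = 4 v$
$J{\left(L,m \right)} = -7 + \frac{m}{3}$
$j = \frac{1209}{136}$ ($j = 9 + \frac{1}{2 \left(- (\frac{1}{5} - \left(-7 + \frac{4 \cdot 5}{3}\right)) - 4\right)} = 9 + \frac{1}{2 \left(- (\frac{1}{5} - \left(-7 + \frac{1}{3} \cdot 20\right)) - 4\right)} = 9 + \frac{1}{2 \left(- (\frac{1}{5} - \left(-7 + \frac{20}{3}\right)) - 4\right)} = 9 + \frac{1}{2 \left(- (\frac{1}{5} - - \frac{1}{3}) - 4\right)} = 9 + \frac{1}{2 \left(- (\frac{1}{5} + \frac{1}{3}) - 4\right)} = 9 + \frac{1}{2 \left(\left(-1\right) \frac{8}{15} - 4\right)} = 9 + \frac{1}{2 \left(- \frac{8}{15} - 4\right)} = 9 + \frac{1}{2 \left(- \frac{68}{15}\right)} = 9 + \frac{1}{2} \left(- \frac{15}{68}\right) = 9 - \frac{15}{136} = \frac{1209}{136} \approx 8.8897$)
$- 47 j - 20 = \left(-47\right) \frac{1209}{136} - 20 = - \frac{56823}{136} - 20 = - \frac{59543}{136}$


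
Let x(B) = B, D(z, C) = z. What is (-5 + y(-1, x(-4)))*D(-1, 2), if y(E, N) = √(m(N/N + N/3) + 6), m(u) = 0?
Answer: 5 - √6 ≈ 2.5505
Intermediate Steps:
y(E, N) = √6 (y(E, N) = √(0 + 6) = √6)
(-5 + y(-1, x(-4)))*D(-1, 2) = (-5 + √6)*(-1) = 5 - √6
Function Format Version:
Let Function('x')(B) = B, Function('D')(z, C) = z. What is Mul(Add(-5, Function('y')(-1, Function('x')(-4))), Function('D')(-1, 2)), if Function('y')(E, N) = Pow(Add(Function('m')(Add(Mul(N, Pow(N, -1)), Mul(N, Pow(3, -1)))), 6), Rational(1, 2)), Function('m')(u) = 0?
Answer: Add(5, Mul(-1, Pow(6, Rational(1, 2)))) ≈ 2.5505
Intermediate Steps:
Function('y')(E, N) = Pow(6, Rational(1, 2)) (Function('y')(E, N) = Pow(Add(0, 6), Rational(1, 2)) = Pow(6, Rational(1, 2)))
Mul(Add(-5, Function('y')(-1, Function('x')(-4))), Function('D')(-1, 2)) = Mul(Add(-5, Pow(6, Rational(1, 2))), -1) = Add(5, Mul(-1, Pow(6, Rational(1, 2))))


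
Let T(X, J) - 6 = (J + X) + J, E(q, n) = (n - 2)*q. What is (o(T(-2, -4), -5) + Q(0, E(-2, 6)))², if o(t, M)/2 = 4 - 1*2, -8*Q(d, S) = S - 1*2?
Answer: 441/16 ≈ 27.563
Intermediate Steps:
E(q, n) = q*(-2 + n) (E(q, n) = (-2 + n)*q = q*(-2 + n))
Q(d, S) = ¼ - S/8 (Q(d, S) = -(S - 1*2)/8 = -(S - 2)/8 = -(-2 + S)/8 = ¼ - S/8)
T(X, J) = 6 + X + 2*J (T(X, J) = 6 + ((J + X) + J) = 6 + (X + 2*J) = 6 + X + 2*J)
o(t, M) = 4 (o(t, M) = 2*(4 - 1*2) = 2*(4 - 2) = 2*2 = 4)
(o(T(-2, -4), -5) + Q(0, E(-2, 6)))² = (4 + (¼ - (-1)*(-2 + 6)/4))² = (4 + (¼ - (-1)*4/4))² = (4 + (¼ - ⅛*(-8)))² = (4 + (¼ + 1))² = (4 + 5/4)² = (21/4)² = 441/16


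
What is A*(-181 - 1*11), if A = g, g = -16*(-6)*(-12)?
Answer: 221184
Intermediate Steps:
g = -1152 (g = 96*(-12) = -1152)
A = -1152
A*(-181 - 1*11) = -1152*(-181 - 1*11) = -1152*(-181 - 11) = -1152*(-192) = 221184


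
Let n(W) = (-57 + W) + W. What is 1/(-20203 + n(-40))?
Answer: -1/20340 ≈ -4.9164e-5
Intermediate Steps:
n(W) = -57 + 2*W
1/(-20203 + n(-40)) = 1/(-20203 + (-57 + 2*(-40))) = 1/(-20203 + (-57 - 80)) = 1/(-20203 - 137) = 1/(-20340) = -1/20340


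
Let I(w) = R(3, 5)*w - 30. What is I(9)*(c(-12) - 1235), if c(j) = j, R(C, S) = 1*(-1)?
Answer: 48633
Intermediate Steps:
R(C, S) = -1
I(w) = -30 - w (I(w) = -w - 30 = -30 - w)
I(9)*(c(-12) - 1235) = (-30 - 1*9)*(-12 - 1235) = (-30 - 9)*(-1247) = -39*(-1247) = 48633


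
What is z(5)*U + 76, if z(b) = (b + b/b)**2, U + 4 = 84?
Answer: 2956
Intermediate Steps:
U = 80 (U = -4 + 84 = 80)
z(b) = (1 + b)**2 (z(b) = (b + 1)**2 = (1 + b)**2)
z(5)*U + 76 = (1 + 5)**2*80 + 76 = 6**2*80 + 76 = 36*80 + 76 = 2880 + 76 = 2956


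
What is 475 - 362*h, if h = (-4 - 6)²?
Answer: -35725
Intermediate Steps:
h = 100 (h = (-10)² = 100)
475 - 362*h = 475 - 362*100 = 475 - 36200 = -35725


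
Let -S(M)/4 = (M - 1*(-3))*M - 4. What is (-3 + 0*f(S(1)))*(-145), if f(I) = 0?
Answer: 435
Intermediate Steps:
S(M) = 16 - 4*M*(3 + M) (S(M) = -4*((M - 1*(-3))*M - 4) = -4*((M + 3)*M - 4) = -4*((3 + M)*M - 4) = -4*(M*(3 + M) - 4) = -4*(-4 + M*(3 + M)) = 16 - 4*M*(3 + M))
(-3 + 0*f(S(1)))*(-145) = (-3 + 0*0)*(-145) = (-3 + 0)*(-145) = -3*(-145) = 435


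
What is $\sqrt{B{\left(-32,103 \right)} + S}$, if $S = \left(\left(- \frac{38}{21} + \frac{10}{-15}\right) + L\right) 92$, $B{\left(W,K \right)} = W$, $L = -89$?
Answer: $\frac{2 i \sqrt{931371}}{21} \approx 91.912 i$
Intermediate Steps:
$S = - \frac{176732}{21}$ ($S = \left(\left(- \frac{38}{21} + \frac{10}{-15}\right) - 89\right) 92 = \left(\left(\left(-38\right) \frac{1}{21} + 10 \left(- \frac{1}{15}\right)\right) - 89\right) 92 = \left(\left(- \frac{38}{21} - \frac{2}{3}\right) - 89\right) 92 = \left(- \frac{52}{21} - 89\right) 92 = \left(- \frac{1921}{21}\right) 92 = - \frac{176732}{21} \approx -8415.8$)
$\sqrt{B{\left(-32,103 \right)} + S} = \sqrt{-32 - \frac{176732}{21}} = \sqrt{- \frac{177404}{21}} = \frac{2 i \sqrt{931371}}{21}$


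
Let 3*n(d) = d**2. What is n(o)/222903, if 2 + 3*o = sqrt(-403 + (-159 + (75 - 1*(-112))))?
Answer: (2 - 5*I*sqrt(15))**2/6018381 ≈ -6.1644e-5 - 1.2871e-5*I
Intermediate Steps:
o = -2/3 + 5*I*sqrt(15)/3 (o = -2/3 + sqrt(-403 + (-159 + (75 - 1*(-112))))/3 = -2/3 + sqrt(-403 + (-159 + (75 + 112)))/3 = -2/3 + sqrt(-403 + (-159 + 187))/3 = -2/3 + sqrt(-403 + 28)/3 = -2/3 + sqrt(-375)/3 = -2/3 + (5*I*sqrt(15))/3 = -2/3 + 5*I*sqrt(15)/3 ≈ -0.66667 + 6.455*I)
n(d) = d**2/3
n(o)/222903 = ((-2/3 + 5*I*sqrt(15)/3)**2/3)/222903 = ((-2/3 + 5*I*sqrt(15)/3)**2/3)*(1/222903) = (-2/3 + 5*I*sqrt(15)/3)**2/668709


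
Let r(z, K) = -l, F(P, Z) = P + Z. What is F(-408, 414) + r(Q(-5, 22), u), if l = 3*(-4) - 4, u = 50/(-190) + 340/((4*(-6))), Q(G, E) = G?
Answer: 22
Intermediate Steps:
u = -1645/114 (u = 50*(-1/190) + 340/(-24) = -5/19 + 340*(-1/24) = -5/19 - 85/6 = -1645/114 ≈ -14.430)
l = -16 (l = -12 - 4 = -16)
r(z, K) = 16 (r(z, K) = -1*(-16) = 16)
F(-408, 414) + r(Q(-5, 22), u) = (-408 + 414) + 16 = 6 + 16 = 22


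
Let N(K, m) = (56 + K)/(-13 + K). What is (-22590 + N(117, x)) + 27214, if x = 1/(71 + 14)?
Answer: 481069/104 ≈ 4625.7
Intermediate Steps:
x = 1/85 ≈ 0.011765
N(K, m) = (56 + K)/(-13 + K)
(-22590 + N(117, x)) + 27214 = (-22590 + (56 + 117)/(-13 + 117)) + 27214 = (-22590 + 173/104) + 27214 = -2349187/104 + 27214 = 481069/104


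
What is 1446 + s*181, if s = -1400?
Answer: -251954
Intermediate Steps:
1446 + s*181 = 1446 - 1400*181 = 1446 - 253400 = -251954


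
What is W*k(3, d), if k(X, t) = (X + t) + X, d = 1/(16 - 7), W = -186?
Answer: -3410/3 ≈ -1136.7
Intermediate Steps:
d = 1/9 ≈ 0.11111
k(X, t) = t + 2*X
W*k(3, d) = -186*(1/9 + 2*3) = -186*(1/9 + 6) = -186*55/9 = -3410/3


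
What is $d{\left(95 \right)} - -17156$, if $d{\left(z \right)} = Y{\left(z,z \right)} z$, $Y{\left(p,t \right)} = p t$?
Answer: $874531$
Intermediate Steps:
$d{\left(z \right)} = z^{3}$ ($d{\left(z \right)} = z z z = z^{2} z = z^{3}$)
$d{\left(95 \right)} - -17156 = 95^{3} - -17156 = 857375 + 17156 = 874531$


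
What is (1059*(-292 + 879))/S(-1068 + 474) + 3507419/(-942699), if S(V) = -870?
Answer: -196354753999/273382710 ≈ -718.24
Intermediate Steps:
(1059*(-292 + 879))/S(-1068 + 474) + 3507419/(-942699) = (1059*(-292 + 879))/(-870) + 3507419/(-942699) = (1059*587)*(-1/870) + 3507419*(-1/942699) = 621633*(-1/870) - 3507419/942699 = -207211/290 - 3507419/942699 = -196354753999/273382710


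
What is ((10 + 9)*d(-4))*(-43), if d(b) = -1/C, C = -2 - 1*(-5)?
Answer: 817/3 ≈ 272.33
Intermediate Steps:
C = 3 (C = -2 + 5 = 3)
d(b) = -⅓ (d(b) = -1/3 = -1*⅓ = -⅓)
((10 + 9)*d(-4))*(-43) = ((10 + 9)*(-⅓))*(-43) = (19*(-⅓))*(-43) = -19/3*(-43) = 817/3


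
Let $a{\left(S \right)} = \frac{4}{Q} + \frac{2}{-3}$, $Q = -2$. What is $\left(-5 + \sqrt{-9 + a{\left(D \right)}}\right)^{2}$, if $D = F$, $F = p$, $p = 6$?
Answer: $\frac{\left(15 - i \sqrt{105}\right)^{2}}{9} \approx 13.333 - 34.156 i$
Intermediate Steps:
$F = 6$
$D = 6$
$a{\left(S \right)} = - \frac{8}{3}$ ($a{\left(S \right)} = \frac{4}{-2} + \frac{2}{-3} = 4 \left(- \frac{1}{2}\right) + 2 \left(- \frac{1}{3}\right) = -2 - \frac{2}{3} = - \frac{8}{3}$)
$\left(-5 + \sqrt{-9 + a{\left(D \right)}}\right)^{2} = \left(-5 + \sqrt{-9 - \frac{8}{3}}\right)^{2} = \left(-5 + \sqrt{- \frac{35}{3}}\right)^{2} = \left(-5 + \frac{i \sqrt{105}}{3}\right)^{2}$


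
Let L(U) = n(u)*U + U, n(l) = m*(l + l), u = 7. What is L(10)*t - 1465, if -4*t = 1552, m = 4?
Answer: -222625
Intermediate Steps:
t = -388 (t = -1/4*1552 = -388)
n(l) = 8*l (n(l) = 4*(l + l) = 4*(2*l) = 8*l)
L(U) = 57*U (L(U) = (8*7)*U + U = 56*U + U = 57*U)
L(10)*t - 1465 = (57*10)*(-388) - 1465 = 570*(-388) - 1465 = -221160 - 1465 = -222625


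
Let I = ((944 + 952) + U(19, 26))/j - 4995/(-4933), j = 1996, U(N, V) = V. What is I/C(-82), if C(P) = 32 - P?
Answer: 9725623/561237276 ≈ 0.017329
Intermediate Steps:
I = 9725623/4923134 (I = ((944 + 952) + 26)/1996 - 4995/(-4933) = (1896 + 26)*(1/1996) - 4995*(-1/4933) = 1922*(1/1996) + 4995/4933 = 961/998 + 4995/4933 = 9725623/4923134 ≈ 1.9755)
I/C(-82) = 9725623/(4923134*(32 - 1*(-82))) = 9725623/(4923134*(32 + 82)) = (9725623/4923134)/114 = (9725623/4923134)*(1/114) = 9725623/561237276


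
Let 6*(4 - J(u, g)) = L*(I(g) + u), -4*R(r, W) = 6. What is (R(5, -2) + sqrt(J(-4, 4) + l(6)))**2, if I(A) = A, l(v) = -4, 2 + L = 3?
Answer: 9/4 ≈ 2.2500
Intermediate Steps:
L = 1 (L = -2 + 3 = 1)
R(r, W) = -3/2 (R(r, W) = -1/4*6 = -3/2)
J(u, g) = 4 - g/6 - u/6 (J(u, g) = 4 - (g + u)/6 = 4 + (-g/6 - u/6) = 4 - g/6 - u/6)
(R(5, -2) + sqrt(J(-4, 4) + l(6)))**2 = (-3/2 + sqrt((4 - 1/6*4 - 1/6*(-4)) - 4))**2 = (-3/2 + sqrt((4 - 2/3 + 2/3) - 4))**2 = (-3/2 + sqrt(4 - 4))**2 = (-3/2 + sqrt(0))**2 = (-3/2 + 0)**2 = (-3/2)**2 = 9/4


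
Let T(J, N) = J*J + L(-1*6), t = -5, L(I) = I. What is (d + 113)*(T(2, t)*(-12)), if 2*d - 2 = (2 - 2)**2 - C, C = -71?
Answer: 3588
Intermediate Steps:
d = 73/2 (d = 1 + ((2 - 2)**2 - 1*(-71))/2 = 1 + (0**2 + 71)/2 = 1 + (0 + 71)/2 = 1 + (1/2)*71 = 1 + 71/2 = 73/2 ≈ 36.500)
T(J, N) = -6 + J**2 (T(J, N) = J*J - 1*6 = J**2 - 6 = -6 + J**2)
(d + 113)*(T(2, t)*(-12)) = (73/2 + 113)*((-6 + 2**2)*(-12)) = 299*((-6 + 4)*(-12))/2 = 299*(-2*(-12))/2 = (299/2)*24 = 3588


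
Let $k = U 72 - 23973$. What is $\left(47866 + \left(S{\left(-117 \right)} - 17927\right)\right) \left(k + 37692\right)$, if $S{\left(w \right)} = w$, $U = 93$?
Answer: $608816130$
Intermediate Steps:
$k = -17277$ ($k = 93 \cdot 72 - 23973 = 6696 - 23973 = -17277$)
$\left(47866 + \left(S{\left(-117 \right)} - 17927\right)\right) \left(k + 37692\right) = \left(47866 - 18044\right) \left(-17277 + 37692\right) = \left(47866 - 18044\right) 20415 = 29822 \cdot 20415 = 608816130$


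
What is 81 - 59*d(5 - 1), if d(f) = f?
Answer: -155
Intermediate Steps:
81 - 59*d(5 - 1) = 81 - 59*(5 - 1) = 81 - 59*4 = 81 - 236 = -155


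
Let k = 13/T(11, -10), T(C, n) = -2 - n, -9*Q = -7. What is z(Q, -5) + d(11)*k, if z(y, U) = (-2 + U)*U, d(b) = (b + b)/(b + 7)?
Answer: 2663/72 ≈ 36.986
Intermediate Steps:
Q = 7/9 (Q = -⅑*(-7) = 7/9 ≈ 0.77778)
d(b) = 2*b/(7 + b) (d(b) = (2*b)/(7 + b) = 2*b/(7 + b))
z(y, U) = U*(-2 + U)
k = 13/8 (k = 13/(-2 - 1*(-10)) = 13/(-2 + 10) = 13/8 ≈ 1.6250)
z(Q, -5) + d(11)*k = -5*(-2 - 5) + (2*11/(7 + 11))*(13/8) = -5*(-7) + (2*11/18)*(13/8) = 35 + (2*11*(1/18))*(13/8) = 35 + (11/9)*(13/8) = 35 + 143/72 = 2663/72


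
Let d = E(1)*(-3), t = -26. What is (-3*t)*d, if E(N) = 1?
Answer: -234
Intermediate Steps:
d = -3 (d = 1*(-3) = -3)
(-3*t)*d = -3*(-26)*(-3) = 78*(-3) = -234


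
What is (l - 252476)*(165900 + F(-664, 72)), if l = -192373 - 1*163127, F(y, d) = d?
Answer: -100906992672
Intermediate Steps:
l = -355500 (l = -192373 - 163127 = -355500)
(l - 252476)*(165900 + F(-664, 72)) = (-355500 - 252476)*(165900 + 72) = -607976*165972 = -100906992672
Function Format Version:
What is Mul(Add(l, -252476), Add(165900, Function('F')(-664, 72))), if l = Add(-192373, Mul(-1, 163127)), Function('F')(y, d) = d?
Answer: -100906992672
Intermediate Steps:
l = -355500 (l = Add(-192373, -163127) = -355500)
Mul(Add(l, -252476), Add(165900, Function('F')(-664, 72))) = Mul(Add(-355500, -252476), Add(165900, 72)) = Mul(-607976, 165972) = -100906992672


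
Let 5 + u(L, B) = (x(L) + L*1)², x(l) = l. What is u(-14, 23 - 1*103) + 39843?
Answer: 40622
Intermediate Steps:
u(L, B) = -5 + 4*L² (u(L, B) = -5 + (L + L*1)² = -5 + (L + L)² = -5 + (2*L)² = -5 + 4*L²)
u(-14, 23 - 1*103) + 39843 = (-5 + 4*(-14)²) + 39843 = (-5 + 4*196) + 39843 = (-5 + 784) + 39843 = 779 + 39843 = 40622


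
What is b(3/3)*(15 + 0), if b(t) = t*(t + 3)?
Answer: 60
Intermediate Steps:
b(t) = t*(3 + t)
b(3/3)*(15 + 0) = ((3/3)*(3 + 3/3))*(15 + 0) = ((3*(1/3))*(3 + 3*(1/3)))*15 = (1*(3 + 1))*15 = (1*4)*15 = 4*15 = 60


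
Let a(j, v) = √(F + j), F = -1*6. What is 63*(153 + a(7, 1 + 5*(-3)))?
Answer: 9702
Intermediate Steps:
F = -6
a(j, v) = √(-6 + j)
63*(153 + a(7, 1 + 5*(-3))) = 63*(153 + √(-6 + 7)) = 63*(153 + √1) = 63*(153 + 1) = 63*154 = 9702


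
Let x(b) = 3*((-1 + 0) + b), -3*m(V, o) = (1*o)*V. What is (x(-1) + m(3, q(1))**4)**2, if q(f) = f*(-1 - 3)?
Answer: 62500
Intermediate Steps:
q(f) = -4*f (q(f) = f*(-4) = -4*f)
m(V, o) = -V*o/3 (m(V, o) = -1*o*V/3 = -o*V/3 = -V*o/3)
x(b) = -3 + 3*b (x(b) = 3*(-1 + b) = -3 + 3*b)
(x(-1) + m(3, q(1))**4)**2 = ((-3 + 3*(-1)) + (-1/3*3*(-4*1))**4)**2 = ((-3 - 3) + (-1/3*3*(-4))**4)**2 = (-6 + 4**4)**2 = (-6 + 256)**2 = 250**2 = 62500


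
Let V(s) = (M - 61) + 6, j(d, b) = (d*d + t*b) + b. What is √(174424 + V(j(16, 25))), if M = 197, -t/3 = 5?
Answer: √174566 ≈ 417.81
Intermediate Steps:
t = -15 (t = -3*5 = -15)
j(d, b) = d² - 14*b (j(d, b) = (d*d - 15*b) + b = (d² - 15*b) + b = d² - 14*b)
V(s) = 142 (V(s) = (197 - 61) + 6 = 136 + 6 = 142)
√(174424 + V(j(16, 25))) = √(174424 + 142) = √174566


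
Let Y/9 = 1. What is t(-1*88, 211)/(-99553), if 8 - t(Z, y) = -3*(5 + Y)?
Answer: -50/99553 ≈ -0.00050225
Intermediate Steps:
Y = 9 (Y = 9*1 = 9)
t(Z, y) = 50 (t(Z, y) = 8 - (-3)*(5 + 9) = 8 - (-3)*14 = 8 - 1*(-42) = 8 + 42 = 50)
t(-1*88, 211)/(-99553) = 50/(-99553) = 50*(-1/99553) = -50/99553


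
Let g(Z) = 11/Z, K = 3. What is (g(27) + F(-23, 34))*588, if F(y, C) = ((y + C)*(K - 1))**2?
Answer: 2563484/9 ≈ 2.8483e+5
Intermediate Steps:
F(y, C) = (2*C + 2*y)**2 (F(y, C) = ((y + C)*(3 - 1))**2 = ((C + y)*2)**2 = (2*C + 2*y)**2)
(g(27) + F(-23, 34))*588 = (11/27 + 4*(34 - 23)**2)*588 = (11*(1/27) + 4*11**2)*588 = (11/27 + 4*121)*588 = (11/27 + 484)*588 = (13079/27)*588 = 2563484/9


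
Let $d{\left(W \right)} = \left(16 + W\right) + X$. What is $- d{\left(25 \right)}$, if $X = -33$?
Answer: $-8$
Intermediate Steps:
$d{\left(W \right)} = -17 + W$ ($d{\left(W \right)} = \left(16 + W\right) - 33 = -17 + W$)
$- d{\left(25 \right)} = - (-17 + 25) = \left(-1\right) 8 = -8$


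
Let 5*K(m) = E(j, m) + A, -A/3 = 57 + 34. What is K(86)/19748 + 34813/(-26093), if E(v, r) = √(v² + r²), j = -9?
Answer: -3444559009/2576422820 + √7477/98740 ≈ -1.3361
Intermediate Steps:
A = -273 (A = -3*(57 + 34) = -3*91 = -273)
E(v, r) = √(r² + v²)
K(m) = -273/5 + √(81 + m²)/5 (K(m) = (√(m² + (-9)²) - 273)/5 = (√(m² + 81) - 273)/5 = (√(81 + m²) - 273)/5 = (-273 + √(81 + m²))/5 = -273/5 + √(81 + m²)/5)
K(86)/19748 + 34813/(-26093) = (-273/5 + √(81 + 86²)/5)/19748 + 34813/(-26093) = (-273/5 + √(81 + 7396)/5)*(1/19748) + 34813*(-1/26093) = (-273/5 + √7477/5)*(1/19748) - 34813/26093 = (-273/98740 + √7477/98740) - 34813/26093 = -3444559009/2576422820 + √7477/98740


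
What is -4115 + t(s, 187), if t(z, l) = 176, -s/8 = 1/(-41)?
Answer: -3939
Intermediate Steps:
s = 8/41 (s = -8/(-41) = -8*(-1/41) = 8/41 ≈ 0.19512)
-4115 + t(s, 187) = -4115 + 176 = -3939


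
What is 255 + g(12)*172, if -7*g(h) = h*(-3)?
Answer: 7977/7 ≈ 1139.6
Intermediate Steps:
g(h) = 3*h/7 (g(h) = -h*(-3)/7 = -(-3)*h/7 = 3*h/7)
255 + g(12)*172 = 255 + ((3/7)*12)*172 = 255 + (36/7)*172 = 255 + 6192/7 = 7977/7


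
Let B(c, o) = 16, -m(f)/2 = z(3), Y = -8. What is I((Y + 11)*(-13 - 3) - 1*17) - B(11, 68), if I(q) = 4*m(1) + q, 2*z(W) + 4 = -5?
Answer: -45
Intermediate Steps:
z(W) = -9/2 (z(W) = -2 + (½)*(-5) = -2 - 5/2 = -9/2)
m(f) = 9 (m(f) = -2*(-9/2) = 9)
I(q) = 36 + q (I(q) = 4*9 + q = 36 + q)
I((Y + 11)*(-13 - 3) - 1*17) - B(11, 68) = (36 + ((-8 + 11)*(-13 - 3) - 1*17)) - 1*16 = (36 + (3*(-16) - 17)) - 16 = (36 + (-48 - 17)) - 16 = (36 - 65) - 16 = -29 - 16 = -45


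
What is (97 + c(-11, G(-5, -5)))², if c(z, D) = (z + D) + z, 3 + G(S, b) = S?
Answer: 4489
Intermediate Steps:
G(S, b) = -3 + S
c(z, D) = D + 2*z (c(z, D) = (D + z) + z = D + 2*z)
(97 + c(-11, G(-5, -5)))² = (97 + ((-3 - 5) + 2*(-11)))² = (97 + (-8 - 22))² = (97 - 30)² = 67² = 4489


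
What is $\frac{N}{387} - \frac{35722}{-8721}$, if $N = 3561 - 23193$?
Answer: $- \frac{17487362}{375003} \approx -46.633$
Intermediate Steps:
$N = -19632$ ($N = 3561 - 23193 = -19632$)
$\frac{N}{387} - \frac{35722}{-8721} = - \frac{19632}{387} - \frac{35722}{-8721} = \left(-19632\right) \frac{1}{387} - - \frac{35722}{8721} = - \frac{6544}{129} + \frac{35722}{8721} = - \frac{17487362}{375003}$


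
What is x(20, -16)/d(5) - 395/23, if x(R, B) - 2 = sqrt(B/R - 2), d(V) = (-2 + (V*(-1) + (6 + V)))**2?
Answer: -3137/184 + I*sqrt(70)/80 ≈ -17.049 + 0.10458*I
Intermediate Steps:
d(V) = 16 (d(V) = (-2 + (-V + (6 + V)))**2 = (-2 + 6)**2 = 4**2 = 16)
x(R, B) = 2 + sqrt(-2 + B/R) (x(R, B) = 2 + sqrt(B/R - 2) = 2 + sqrt(-2 + B/R))
x(20, -16)/d(5) - 395/23 = (2 + sqrt(-2 - 16/20))/16 - 395/23 = (2 + sqrt(-2 - 16*1/20))*(1/16) - 395*1/23 = (2 + sqrt(-2 - 4/5))*(1/16) - 395/23 = (2 + sqrt(-14/5))*(1/16) - 395/23 = (2 + I*sqrt(70)/5)*(1/16) - 395/23 = (1/8 + I*sqrt(70)/80) - 395/23 = -3137/184 + I*sqrt(70)/80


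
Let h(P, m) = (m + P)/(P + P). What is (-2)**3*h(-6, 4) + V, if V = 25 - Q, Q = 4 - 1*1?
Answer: 62/3 ≈ 20.667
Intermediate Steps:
Q = 3 (Q = 4 - 1 = 3)
h(P, m) = (P + m)/(2*P) (h(P, m) = (P + m)/((2*P)) = (P + m)*(1/(2*P)) = (P + m)/(2*P))
V = 22 (V = 25 - 1*3 = 25 - 3 = 22)
(-2)**3*h(-6, 4) + V = (-2)**3*((1/2)*(-6 + 4)/(-6)) + 22 = -4*(-1)*(-2)/6 + 22 = -8*1/6 + 22 = -4/3 + 22 = 62/3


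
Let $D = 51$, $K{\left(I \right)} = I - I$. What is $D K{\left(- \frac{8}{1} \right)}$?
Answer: $0$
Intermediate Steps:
$K{\left(I \right)} = 0$
$D K{\left(- \frac{8}{1} \right)} = 51 \cdot 0 = 0$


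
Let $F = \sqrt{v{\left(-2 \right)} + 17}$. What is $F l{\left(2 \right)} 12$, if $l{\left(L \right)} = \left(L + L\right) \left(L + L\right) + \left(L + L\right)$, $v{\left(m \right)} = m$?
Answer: $240 \sqrt{15} \approx 929.52$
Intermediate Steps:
$F = \sqrt{15}$ ($F = \sqrt{-2 + 17} = \sqrt{15} \approx 3.873$)
$l{\left(L \right)} = 2 L + 4 L^{2}$ ($l{\left(L \right)} = 2 L 2 L + 2 L = 4 L^{2} + 2 L = 2 L + 4 L^{2}$)
$F l{\left(2 \right)} 12 = \sqrt{15} \cdot 2 \cdot 2 \left(1 + 2 \cdot 2\right) 12 = \sqrt{15} \cdot 2 \cdot 2 \left(1 + 4\right) 12 = \sqrt{15} \cdot 2 \cdot 2 \cdot 5 \cdot 12 = \sqrt{15} \cdot 20 \cdot 12 = 20 \sqrt{15} \cdot 12 = 240 \sqrt{15}$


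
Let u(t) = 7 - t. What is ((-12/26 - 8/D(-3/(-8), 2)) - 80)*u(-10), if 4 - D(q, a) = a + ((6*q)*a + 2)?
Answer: -156502/117 ≈ -1337.6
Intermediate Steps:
D(q, a) = 2 - a - 6*a*q (D(q, a) = 4 - (a + ((6*q)*a + 2)) = 4 - (a + (6*a*q + 2)) = 4 - (a + (2 + 6*a*q)) = 4 - (2 + a + 6*a*q) = 4 + (-2 - a - 6*a*q) = 2 - a - 6*a*q)
((-12/26 - 8/D(-3/(-8), 2)) - 80)*u(-10) = ((-12/26 - 8/(2 - 1*2 - 6*2*(-3/(-8)))) - 80)*(7 - 1*(-10)) = ((-12*1/26 - 8/(2 - 2 - 6*2*(-3*(-1/8)))) - 80)*(7 + 10) = ((-6/13 - 8/(2 - 2 - 6*2*3/8)) - 80)*17 = ((-6/13 - 8/(2 - 2 - 9/2)) - 80)*17 = ((-6/13 - 8/(-9/2)) - 80)*17 = ((-6/13 - 8*(-2/9)) - 80)*17 = ((-6/13 + 16/9) - 80)*17 = (154/117 - 80)*17 = -9206/117*17 = -156502/117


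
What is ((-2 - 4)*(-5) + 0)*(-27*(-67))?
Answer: 54270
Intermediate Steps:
((-2 - 4)*(-5) + 0)*(-27*(-67)) = (-6*(-5) + 0)*1809 = (30 + 0)*1809 = 30*1809 = 54270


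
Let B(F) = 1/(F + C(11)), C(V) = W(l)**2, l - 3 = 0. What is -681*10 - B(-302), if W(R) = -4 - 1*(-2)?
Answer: -2029379/298 ≈ -6810.0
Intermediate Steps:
l = 3 (l = 3 + 0 = 3)
W(R) = -2 (W(R) = -4 + 2 = -2)
C(V) = 4 (C(V) = (-2)**2 = 4)
B(F) = 1/(4 + F) (B(F) = 1/(F + 4) = 1/(4 + F))
-681*10 - B(-302) = -681*10 - 1/(4 - 302) = -6810 - 1/(-298) = -6810 - 1*(-1/298) = -6810 + 1/298 = -2029379/298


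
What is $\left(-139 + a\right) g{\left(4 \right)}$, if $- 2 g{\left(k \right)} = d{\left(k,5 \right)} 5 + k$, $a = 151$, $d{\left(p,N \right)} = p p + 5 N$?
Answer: $-1254$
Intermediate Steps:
$d{\left(p,N \right)} = p^{2} + 5 N$
$g{\left(k \right)} = - \frac{125}{2} - \frac{5 k^{2}}{2} - \frac{k}{2}$ ($g{\left(k \right)} = - \frac{\left(k^{2} + 5 \cdot 5\right) 5 + k}{2} = - \frac{\left(k^{2} + 25\right) 5 + k}{2} = - \frac{\left(25 + k^{2}\right) 5 + k}{2} = - \frac{\left(125 + 5 k^{2}\right) + k}{2} = - \frac{125 + k + 5 k^{2}}{2} = - \frac{125}{2} - \frac{5 k^{2}}{2} - \frac{k}{2}$)
$\left(-139 + a\right) g{\left(4 \right)} = \left(-139 + 151\right) \left(- \frac{125}{2} - \frac{5 \cdot 4^{2}}{2} - 2\right) = 12 \left(- \frac{125}{2} - 40 - 2\right) = 12 \left(- \frac{209}{2}\right) = -1254$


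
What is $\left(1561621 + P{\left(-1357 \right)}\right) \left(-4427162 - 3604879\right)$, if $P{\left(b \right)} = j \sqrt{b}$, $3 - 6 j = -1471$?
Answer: $-12543003898461 - 1973204739 i \sqrt{1357} \approx -1.2543 \cdot 10^{13} - 7.2688 \cdot 10^{10} i$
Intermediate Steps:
$j = \frac{737}{3}$ ($j = \frac{1}{2} - - \frac{1471}{6} = \frac{1}{2} + \frac{1471}{6} = \frac{737}{3} \approx 245.67$)
$P{\left(b \right)} = \frac{737 \sqrt{b}}{3}$
$\left(1561621 + P{\left(-1357 \right)}\right) \left(-4427162 - 3604879\right) = \left(1561621 + \frac{737 \sqrt{-1357}}{3}\right) \left(-4427162 - 3604879\right) = \left(1561621 + \frac{737 i \sqrt{1357}}{3}\right) \left(-8032041\right) = -12543003898461 - 1973204739 i \sqrt{1357}$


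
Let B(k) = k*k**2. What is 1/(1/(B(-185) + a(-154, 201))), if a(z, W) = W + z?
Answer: -6331578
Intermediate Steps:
B(k) = k**3
1/(1/(B(-185) + a(-154, 201))) = 1/(1/((-185)**3 + (201 - 154))) = 1/(1/(-6331625 + 47)) = 1/(1/(-6331578)) = 1/(-1/6331578) = -6331578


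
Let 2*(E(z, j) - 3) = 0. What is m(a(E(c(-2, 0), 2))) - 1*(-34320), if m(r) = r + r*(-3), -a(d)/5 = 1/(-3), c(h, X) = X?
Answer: 102950/3 ≈ 34317.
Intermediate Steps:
E(z, j) = 3 (E(z, j) = 3 + (½)*0 = 3 + 0 = 3)
a(d) = 5/3 (a(d) = -5/(-3) = -5*(-⅓) = 5/3)
m(r) = -2*r (m(r) = r - 3*r = -2*r)
m(a(E(c(-2, 0), 2))) - 1*(-34320) = -2*5/3 - 1*(-34320) = -10/3 + 34320 = 102950/3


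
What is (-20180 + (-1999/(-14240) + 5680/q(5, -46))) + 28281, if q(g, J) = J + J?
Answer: 2633064697/327520 ≈ 8039.4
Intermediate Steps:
q(g, J) = 2*J
(-20180 + (-1999/(-14240) + 5680/q(5, -46))) + 28281 = (-20180 + (-1999/(-14240) + 5680/((2*(-46))))) + 28281 = (-20180 + (-1999*(-1/14240) + 5680/(-92))) + 28281 = (-20180 + (1999/14240 + 5680*(-1/92))) + 28281 = (-20180 + (1999/14240 - 1420/23)) + 28281 = (-20180 - 20174823/327520) + 28281 = -6629528423/327520 + 28281 = 2633064697/327520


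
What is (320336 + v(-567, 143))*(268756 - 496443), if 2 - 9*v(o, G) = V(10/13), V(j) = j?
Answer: -8533555754336/117 ≈ -7.2936e+10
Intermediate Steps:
v(o, G) = 16/117 (v(o, G) = 2/9 - 10/(9*13) = 2/9 - 1/9*10/13 = 2/9 - 10/117 = 16/117)
(320336 + v(-567, 143))*(268756 - 496443) = (320336 + 16/117)*(268756 - 496443) = (37479328/117)*(-227687) = -8533555754336/117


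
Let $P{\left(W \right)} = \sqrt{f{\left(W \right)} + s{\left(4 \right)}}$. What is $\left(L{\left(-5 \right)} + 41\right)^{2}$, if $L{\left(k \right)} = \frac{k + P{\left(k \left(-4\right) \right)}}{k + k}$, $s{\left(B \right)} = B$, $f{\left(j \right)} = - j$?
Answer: $\frac{172209}{100} - \frac{166 i}{5} \approx 1722.1 - 33.2 i$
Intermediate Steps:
$P{\left(W \right)} = \sqrt{4 - W}$ ($P{\left(W \right)} = \sqrt{- W + 4} = \sqrt{4 - W}$)
$L{\left(k \right)} = \frac{k + \sqrt{4 + 4 k}}{2 k}$ ($L{\left(k \right)} = \frac{k + \sqrt{4 - k \left(-4\right)}}{k + k} = \frac{k + \sqrt{4 - - 4 k}}{2 k} = \left(k + \sqrt{4 + 4 k}\right) \frac{1}{2 k} = \frac{k + \sqrt{4 + 4 k}}{2 k}$)
$\left(L{\left(-5 \right)} + 41\right)^{2} = \left(\frac{\sqrt{1 - 5} + \frac{1}{2} \left(-5\right)}{-5} + 41\right)^{2} = \left(- \frac{\sqrt{-4} - \frac{5}{2}}{5} + 41\right)^{2} = \left(- \frac{2 i - \frac{5}{2}}{5} + 41\right)^{2} = \left(- \frac{- \frac{5}{2} + 2 i}{5} + 41\right)^{2} = \left(\left(\frac{1}{2} - \frac{2 i}{5}\right) + 41\right)^{2} = \left(\frac{83}{2} - \frac{2 i}{5}\right)^{2}$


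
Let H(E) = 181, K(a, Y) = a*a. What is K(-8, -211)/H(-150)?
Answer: 64/181 ≈ 0.35359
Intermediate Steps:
K(a, Y) = a²
K(-8, -211)/H(-150) = (-8)²/181 = 64*(1/181) = 64/181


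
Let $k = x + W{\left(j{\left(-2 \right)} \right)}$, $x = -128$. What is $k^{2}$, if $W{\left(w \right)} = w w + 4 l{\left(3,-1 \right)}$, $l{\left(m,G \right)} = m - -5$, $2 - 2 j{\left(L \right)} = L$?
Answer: $8464$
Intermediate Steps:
$j{\left(L \right)} = 1 - \frac{L}{2}$
$l{\left(m,G \right)} = 5 + m$ ($l{\left(m,G \right)} = m + 5 = 5 + m$)
$W{\left(w \right)} = 32 + w^{2}$ ($W{\left(w \right)} = w w + 4 \left(5 + 3\right) = w^{2} + 4 \cdot 8 = w^{2} + 32 = 32 + w^{2}$)
$k = -92$ ($k = -128 + \left(32 + \left(1 - -1\right)^{2}\right) = -128 + \left(32 + \left(1 + 1\right)^{2}\right) = -128 + \left(32 + 2^{2}\right) = -128 + \left(32 + 4\right) = -128 + 36 = -92$)
$k^{2} = \left(-92\right)^{2} = 8464$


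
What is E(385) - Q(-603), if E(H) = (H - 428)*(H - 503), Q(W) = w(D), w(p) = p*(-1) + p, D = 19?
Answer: 5074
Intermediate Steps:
w(p) = 0 (w(p) = -p + p = 0)
Q(W) = 0
E(H) = (-503 + H)*(-428 + H) (E(H) = (-428 + H)*(-503 + H) = (-503 + H)*(-428 + H))
E(385) - Q(-603) = (215284 + 385² - 931*385) - 1*0 = (215284 + 148225 - 358435) + 0 = 5074 + 0 = 5074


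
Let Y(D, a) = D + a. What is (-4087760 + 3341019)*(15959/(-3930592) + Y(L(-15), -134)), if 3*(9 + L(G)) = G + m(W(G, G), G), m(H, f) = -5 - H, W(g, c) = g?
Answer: 1273883994810505/11791776 ≈ 1.0803e+8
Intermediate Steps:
L(G) = -32/3 (L(G) = -9 + (G + (-5 - G))/3 = -9 + (1/3)*(-5) = -9 - 5/3 = -32/3)
(-4087760 + 3341019)*(15959/(-3930592) + Y(L(-15), -134)) = (-4087760 + 3341019)*(15959/(-3930592) + (-32/3 - 134)) = -746741*(15959*(-1/3930592) - 434/3) = -746741*(-15959/3930592 - 434/3) = -746741*(-1705924805/11791776) = 1273883994810505/11791776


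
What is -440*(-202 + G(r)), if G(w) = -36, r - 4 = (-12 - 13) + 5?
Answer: 104720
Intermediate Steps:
r = -16 (r = 4 + ((-12 - 13) + 5) = 4 + (-25 + 5) = 4 - 20 = -16)
-440*(-202 + G(r)) = -440*(-202 - 36) = -440*(-238) = 104720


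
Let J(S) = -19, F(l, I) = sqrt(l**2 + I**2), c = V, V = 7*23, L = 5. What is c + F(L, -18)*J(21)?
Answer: 161 - 19*sqrt(349) ≈ -193.95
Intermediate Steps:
V = 161
c = 161
F(l, I) = sqrt(I**2 + l**2)
c + F(L, -18)*J(21) = 161 + sqrt((-18)**2 + 5**2)*(-19) = 161 + sqrt(324 + 25)*(-19) = 161 + sqrt(349)*(-19) = 161 - 19*sqrt(349)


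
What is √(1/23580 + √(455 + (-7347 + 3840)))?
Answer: √(655 + 30889800*I*√763)/3930 ≈ 5.2557 + 5.2557*I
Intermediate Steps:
√(1/23580 + √(455 + (-7347 + 3840))) = √(1/23580 + √(455 - 3507)) = √(1/23580 + √(-3052)) = √(1/23580 + 2*I*√763)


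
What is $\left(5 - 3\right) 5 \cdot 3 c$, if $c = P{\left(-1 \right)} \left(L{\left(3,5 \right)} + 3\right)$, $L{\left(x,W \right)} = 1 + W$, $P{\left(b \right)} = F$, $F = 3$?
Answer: $810$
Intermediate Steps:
$P{\left(b \right)} = 3$
$c = 27$ ($c = 3 \left(\left(1 + 5\right) + 3\right) = 3 \left(6 + 3\right) = 3 \cdot 9 = 27$)
$\left(5 - 3\right) 5 \cdot 3 c = \left(5 - 3\right) 5 \cdot 3 \cdot 27 = 2 \cdot 5 \cdot 3 \cdot 27 = 10 \cdot 3 \cdot 27 = 30 \cdot 27 = 810$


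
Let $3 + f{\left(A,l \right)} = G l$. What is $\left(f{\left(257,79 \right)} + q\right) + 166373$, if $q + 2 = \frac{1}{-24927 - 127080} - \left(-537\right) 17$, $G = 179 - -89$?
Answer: $\frac{29895064682}{152007} \approx 1.9667 \cdot 10^{5}$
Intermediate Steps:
$G = 268$ ($G = 179 + 89 = 268$)
$f{\left(A,l \right)} = -3 + 268 l$
$q = \frac{1387367888}{152007}$ ($q = -2 + \left(\frac{1}{-24927 - 127080} - \left(-537\right) 17\right) = -2 + \left(\frac{1}{-152007} - -9129\right) = -2 + \left(- \frac{1}{152007} + 9129\right) = -2 + \frac{1387671902}{152007} = \frac{1387367888}{152007} \approx 9127.0$)
$\left(f{\left(257,79 \right)} + q\right) + 166373 = \left(\left(-3 + 268 \cdot 79\right) + \frac{1387367888}{152007}\right) + 166373 = \left(\left(-3 + 21172\right) + \frac{1387367888}{152007}\right) + 166373 = \left(21169 + \frac{1387367888}{152007}\right) + 166373 = \frac{4605204071}{152007} + 166373 = \frac{29895064682}{152007}$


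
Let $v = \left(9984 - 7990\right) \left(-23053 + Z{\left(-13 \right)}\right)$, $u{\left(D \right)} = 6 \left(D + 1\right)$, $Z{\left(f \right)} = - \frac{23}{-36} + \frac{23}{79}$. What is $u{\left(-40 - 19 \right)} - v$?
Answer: $\frac{65362911883}{1422} \approx 4.5966 \cdot 10^{7}$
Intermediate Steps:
$Z{\left(f \right)} = \frac{2645}{2844}$ ($Z{\left(f \right)} = \left(-23\right) \left(- \frac{1}{36}\right) + 23 \cdot \frac{1}{79} = \frac{23}{36} + \frac{23}{79} = \frac{2645}{2844}$)
$u{\left(D \right)} = 6 + 6 D$ ($u{\left(D \right)} = 6 \left(1 + D\right) = 6 + 6 D$)
$v = - \frac{65363406739}{1422}$ ($v = \left(9984 - 7990\right) \left(-23053 + \frac{2645}{2844}\right) = 1994 \left(- \frac{65560087}{2844}\right) = - \frac{65363406739}{1422} \approx -4.5966 \cdot 10^{7}$)
$u{\left(-40 - 19 \right)} - v = \left(6 + 6 \left(-40 - 19\right)\right) - - \frac{65363406739}{1422} = \left(6 + 6 \left(-59\right)\right) + \frac{65363406739}{1422} = \left(6 - 354\right) + \frac{65363406739}{1422} = -348 + \frac{65363406739}{1422} = \frac{65362911883}{1422}$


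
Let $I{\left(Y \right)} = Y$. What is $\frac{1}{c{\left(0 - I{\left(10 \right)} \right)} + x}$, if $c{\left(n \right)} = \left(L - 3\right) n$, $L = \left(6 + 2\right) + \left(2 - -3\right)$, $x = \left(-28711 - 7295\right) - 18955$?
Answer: $- \frac{1}{55061} \approx -1.8162 \cdot 10^{-5}$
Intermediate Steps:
$x = -54961$ ($x = -36006 - 18955 = -54961$)
$L = 13$ ($L = 8 + \left(2 + 3\right) = 8 + 5 = 13$)
$c{\left(n \right)} = 10 n$ ($c{\left(n \right)} = \left(13 - 3\right) n = 10 n$)
$\frac{1}{c{\left(0 - I{\left(10 \right)} \right)} + x} = \frac{1}{10 \left(0 - 10\right) - 54961} = \frac{1}{10 \left(-10\right) - 54961} = \frac{1}{-100 - 54961} = \frac{1}{-55061} = - \frac{1}{55061}$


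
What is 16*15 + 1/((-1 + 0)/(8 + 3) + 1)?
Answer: 2411/10 ≈ 241.10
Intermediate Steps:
16*15 + 1/((-1 + 0)/(8 + 3) + 1) = 240 + 1/(-1/11 + 1) = 240 + 1/(10/11) = 240 + 11/10 = 2411/10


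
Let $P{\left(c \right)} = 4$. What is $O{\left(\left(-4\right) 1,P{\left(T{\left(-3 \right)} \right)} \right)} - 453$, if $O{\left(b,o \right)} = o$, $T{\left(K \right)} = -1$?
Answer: $-449$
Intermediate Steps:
$O{\left(\left(-4\right) 1,P{\left(T{\left(-3 \right)} \right)} \right)} - 453 = 4 - 453 = -449$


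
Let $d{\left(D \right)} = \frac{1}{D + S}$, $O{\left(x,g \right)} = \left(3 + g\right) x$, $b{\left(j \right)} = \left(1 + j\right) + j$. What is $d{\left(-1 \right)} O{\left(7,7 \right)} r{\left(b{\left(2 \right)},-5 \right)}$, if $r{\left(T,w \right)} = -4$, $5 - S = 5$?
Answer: $280$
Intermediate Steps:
$b{\left(j \right)} = 1 + 2 j$
$S = 0$ ($S = 5 - 5 = 0$)
$O{\left(x,g \right)} = x \left(3 + g\right)$
$d{\left(D \right)} = \frac{1}{D}$ ($d{\left(D \right)} = \frac{1}{D + 0} = \frac{1}{D}$)
$d{\left(-1 \right)} O{\left(7,7 \right)} r{\left(b{\left(2 \right)},-5 \right)} = \frac{7 \left(3 + 7\right)}{-1} \left(-4\right) = - 7 \cdot 10 \left(-4\right) = \left(-1\right) 70 \left(-4\right) = \left(-70\right) \left(-4\right) = 280$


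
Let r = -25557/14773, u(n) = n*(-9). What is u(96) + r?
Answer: -12789429/14773 ≈ -865.73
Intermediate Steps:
u(n) = -9*n
r = -25557/14773 (r = -25557*1/14773 = -25557/14773 ≈ -1.7300)
u(96) + r = -9*96 - 25557/14773 = -864 - 25557/14773 = -12789429/14773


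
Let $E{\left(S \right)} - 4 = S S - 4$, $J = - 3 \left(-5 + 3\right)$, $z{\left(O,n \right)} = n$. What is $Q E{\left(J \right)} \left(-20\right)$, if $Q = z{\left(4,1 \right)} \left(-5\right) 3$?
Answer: $10800$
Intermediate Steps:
$Q = -15$ ($Q = 1 \left(-5\right) 3 = \left(-5\right) 3 = -15$)
$J = 6$ ($J = \left(-3\right) \left(-2\right) = 6$)
$E{\left(S \right)} = S^{2}$ ($E{\left(S \right)} = 4 + \left(S S - 4\right) = 4 + \left(S^{2} - 4\right) = 4 + \left(-4 + S^{2}\right) = S^{2}$)
$Q E{\left(J \right)} \left(-20\right) = - 15 \cdot 6^{2} \left(-20\right) = \left(-15\right) 36 \left(-20\right) = \left(-540\right) \left(-20\right) = 10800$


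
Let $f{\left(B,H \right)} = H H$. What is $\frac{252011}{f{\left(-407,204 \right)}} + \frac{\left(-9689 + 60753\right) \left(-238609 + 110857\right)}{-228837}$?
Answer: $\frac{5324329725805}{186730992} \approx 28513.0$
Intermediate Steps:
$f{\left(B,H \right)} = H^{2}$
$\frac{252011}{f{\left(-407,204 \right)}} + \frac{\left(-9689 + 60753\right) \left(-238609 + 110857\right)}{-228837} = \frac{252011}{204^{2}} + \frac{\left(-9689 + 60753\right) \left(-238609 + 110857\right)}{-228837} = \frac{252011}{41616} + 51064 \left(-127752\right) \left(- \frac{1}{228837}\right) = 252011 \cdot \frac{1}{41616} - - \frac{2174509376}{76279} = \frac{252011}{41616} + \frac{2174509376}{76279} = \frac{5324329725805}{186730992}$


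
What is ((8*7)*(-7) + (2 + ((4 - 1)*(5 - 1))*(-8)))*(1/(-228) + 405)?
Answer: -7479459/38 ≈ -1.9683e+5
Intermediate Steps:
((8*7)*(-7) + (2 + ((4 - 1)*(5 - 1))*(-8)))*(1/(-228) + 405) = (56*(-7) + (2 + (3*4)*(-8)))*(-1/228 + 405) = (-392 + (2 + 12*(-8)))*(92339/228) = (-392 + (2 - 96))*(92339/228) = (-392 - 94)*(92339/228) = -486*92339/228 = -7479459/38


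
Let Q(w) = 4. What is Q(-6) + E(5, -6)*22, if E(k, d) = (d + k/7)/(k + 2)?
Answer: -618/49 ≈ -12.612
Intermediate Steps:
E(k, d) = (d + k/7)/(2 + k) (E(k, d) = (d + k*(1/7))/(2 + k) = (d + k/7)/(2 + k))
Q(-6) + E(5, -6)*22 = 4 + ((-6 + (1/7)*5)/(2 + 5))*22 = 4 + ((-6 + 5/7)/7)*22 = 4 + ((1/7)*(-37/7))*22 = 4 - 37/49*22 = 4 - 814/49 = -618/49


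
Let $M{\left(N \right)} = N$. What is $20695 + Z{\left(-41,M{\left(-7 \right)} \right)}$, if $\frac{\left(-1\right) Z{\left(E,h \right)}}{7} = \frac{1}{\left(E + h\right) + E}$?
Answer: $\frac{1841862}{89} \approx 20695.0$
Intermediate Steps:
$Z{\left(E,h \right)} = - \frac{7}{h + 2 E}$ ($Z{\left(E,h \right)} = - \frac{7}{\left(E + h\right) + E} = - \frac{7}{h + 2 E}$)
$20695 + Z{\left(-41,M{\left(-7 \right)} \right)} = 20695 - \frac{7}{-7 + 2 \left(-41\right)} = 20695 - \frac{7}{-7 - 82} = 20695 - \frac{7}{-89} = 20695 - - \frac{7}{89} = 20695 + \frac{7}{89} = \frac{1841862}{89}$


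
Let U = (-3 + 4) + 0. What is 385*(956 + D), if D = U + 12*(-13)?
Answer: 308385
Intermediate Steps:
U = 1 (U = 1 + 0 = 1)
D = -155 (D = 1 + 12*(-13) = 1 - 156 = -155)
385*(956 + D) = 385*(956 - 155) = 385*801 = 308385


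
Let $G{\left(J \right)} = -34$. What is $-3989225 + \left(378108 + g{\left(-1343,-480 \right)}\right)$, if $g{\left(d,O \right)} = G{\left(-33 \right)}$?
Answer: $-3611151$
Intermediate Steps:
$g{\left(d,O \right)} = -34$
$-3989225 + \left(378108 + g{\left(-1343,-480 \right)}\right) = -3989225 + \left(378108 - 34\right) = -3989225 + 378074 = -3611151$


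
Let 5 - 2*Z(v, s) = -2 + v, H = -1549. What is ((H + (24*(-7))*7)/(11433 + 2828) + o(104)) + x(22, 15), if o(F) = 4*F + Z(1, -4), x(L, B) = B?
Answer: 6186549/14261 ≈ 433.81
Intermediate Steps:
Z(v, s) = 7/2 - v/2 (Z(v, s) = 5/2 - (-2 + v)/2 = 5/2 + (1 - v/2) = 7/2 - v/2)
o(F) = 3 + 4*F (o(F) = 4*F + (7/2 - 1/2*1) = 4*F + (7/2 - 1/2) = 4*F + 3 = 3 + 4*F)
((H + (24*(-7))*7)/(11433 + 2828) + o(104)) + x(22, 15) = ((-1549 + (24*(-7))*7)/(11433 + 2828) + (3 + 4*104)) + 15 = ((-1549 - 168*7)/14261 + (3 + 416)) + 15 = ((-1549 - 1176)*(1/14261) + 419) + 15 = (-2725*1/14261 + 419) + 15 = (-2725/14261 + 419) + 15 = 5972634/14261 + 15 = 6186549/14261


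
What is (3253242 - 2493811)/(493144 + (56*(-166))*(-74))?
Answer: 759431/1181048 ≈ 0.64301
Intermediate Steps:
(3253242 - 2493811)/(493144 + (56*(-166))*(-74)) = 759431/(493144 - 9296*(-74)) = 759431/(493144 + 687904) = 759431/1181048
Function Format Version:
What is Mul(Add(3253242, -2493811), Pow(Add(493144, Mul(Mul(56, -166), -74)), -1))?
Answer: Rational(759431, 1181048) ≈ 0.64301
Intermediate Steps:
Mul(Add(3253242, -2493811), Pow(Add(493144, Mul(Mul(56, -166), -74)), -1)) = Mul(759431, Pow(Add(493144, Mul(-9296, -74)), -1)) = Mul(759431, Pow(Add(493144, 687904), -1)) = Mul(759431, Pow(1181048, -1)) = Mul(759431, Rational(1, 1181048)) = Rational(759431, 1181048)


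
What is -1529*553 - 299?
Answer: -845836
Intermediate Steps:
-1529*553 - 299 = -845537 - 299 = -845836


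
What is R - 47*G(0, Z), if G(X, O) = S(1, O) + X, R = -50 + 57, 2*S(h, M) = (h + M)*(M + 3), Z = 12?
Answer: -9151/2 ≈ -4575.5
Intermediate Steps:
S(h, M) = (3 + M)*(M + h)/2 (S(h, M) = ((h + M)*(M + 3))/2 = ((M + h)*(3 + M))/2 = ((3 + M)*(M + h))/2 = (3 + M)*(M + h)/2)
R = 7
G(X, O) = 3/2 + X + O²/2 + 2*O (G(X, O) = (O²/2 + 3*O/2 + (3/2)*1 + (½)*O*1) + X = (O²/2 + 3*O/2 + 3/2 + O/2) + X = (3/2 + O²/2 + 2*O) + X = 3/2 + X + O²/2 + 2*O)
R - 47*G(0, Z) = 7 - 47*(3/2 + 0 + (½)*12² + 2*12) = 7 - 47*(3/2 + 0 + (½)*144 + 24) = 7 - 47*(3/2 + 0 + 72 + 24) = 7 - 47*195/2 = 7 - 9165/2 = -9151/2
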